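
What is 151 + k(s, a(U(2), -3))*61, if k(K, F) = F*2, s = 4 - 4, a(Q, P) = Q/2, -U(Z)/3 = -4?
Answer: 883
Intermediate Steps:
U(Z) = 12 (U(Z) = -3*(-4) = 12)
a(Q, P) = Q/2 (a(Q, P) = Q*(½) = Q/2)
s = 0
k(K, F) = 2*F
151 + k(s, a(U(2), -3))*61 = 151 + (2*((½)*12))*61 = 151 + (2*6)*61 = 151 + 12*61 = 151 + 732 = 883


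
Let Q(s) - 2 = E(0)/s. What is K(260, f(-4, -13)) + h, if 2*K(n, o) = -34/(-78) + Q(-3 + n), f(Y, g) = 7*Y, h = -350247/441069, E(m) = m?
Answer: 4860763/11467794 ≈ 0.42386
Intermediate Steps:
h = -116749/147023 (h = -350247*1/441069 = -116749/147023 ≈ -0.79409)
Q(s) = 2 (Q(s) = 2 + 0/s = 2 + 0 = 2)
K(n, o) = 95/78 (K(n, o) = (-34/(-78) + 2)/2 = (-34*(-1/78) + 2)/2 = (17/39 + 2)/2 = (½)*(95/39) = 95/78)
K(260, f(-4, -13)) + h = 95/78 - 116749/147023 = 4860763/11467794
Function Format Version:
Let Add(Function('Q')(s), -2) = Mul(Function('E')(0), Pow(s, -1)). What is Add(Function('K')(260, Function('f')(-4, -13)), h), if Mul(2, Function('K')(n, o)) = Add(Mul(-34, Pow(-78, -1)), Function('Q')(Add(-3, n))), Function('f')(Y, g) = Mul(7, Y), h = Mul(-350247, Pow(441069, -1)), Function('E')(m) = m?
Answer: Rational(4860763, 11467794) ≈ 0.42386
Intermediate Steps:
h = Rational(-116749, 147023) (h = Mul(-350247, Rational(1, 441069)) = Rational(-116749, 147023) ≈ -0.79409)
Function('Q')(s) = 2 (Function('Q')(s) = Add(2, Mul(0, Pow(s, -1))) = Add(2, 0) = 2)
Function('K')(n, o) = Rational(95, 78) (Function('K')(n, o) = Mul(Rational(1, 2), Add(Mul(-34, Pow(-78, -1)), 2)) = Mul(Rational(1, 2), Add(Mul(-34, Rational(-1, 78)), 2)) = Mul(Rational(1, 2), Add(Rational(17, 39), 2)) = Mul(Rational(1, 2), Rational(95, 39)) = Rational(95, 78))
Add(Function('K')(260, Function('f')(-4, -13)), h) = Add(Rational(95, 78), Rational(-116749, 147023)) = Rational(4860763, 11467794)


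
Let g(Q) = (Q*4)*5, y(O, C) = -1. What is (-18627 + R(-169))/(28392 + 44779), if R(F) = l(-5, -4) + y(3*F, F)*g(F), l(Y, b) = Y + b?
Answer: -15256/73171 ≈ -0.20850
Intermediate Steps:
g(Q) = 20*Q (g(Q) = (4*Q)*5 = 20*Q)
R(F) = -9 - 20*F (R(F) = (-5 - 4) - 20*F = -9 - 20*F)
(-18627 + R(-169))/(28392 + 44779) = (-18627 + (-9 - 20*(-169)))/(28392 + 44779) = (-18627 + (-9 + 3380))/73171 = (-18627 + 3371)*(1/73171) = -15256*1/73171 = -15256/73171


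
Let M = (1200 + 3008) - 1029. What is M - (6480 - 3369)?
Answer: 68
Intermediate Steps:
M = 3179 (M = 4208 - 1029 = 3179)
M - (6480 - 3369) = 3179 - (6480 - 3369) = 3179 - 1*3111 = 3179 - 3111 = 68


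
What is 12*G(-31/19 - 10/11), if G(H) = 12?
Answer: 144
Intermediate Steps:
12*G(-31/19 - 10/11) = 12*12 = 144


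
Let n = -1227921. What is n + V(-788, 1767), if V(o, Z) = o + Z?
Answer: -1226942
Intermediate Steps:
V(o, Z) = Z + o
n + V(-788, 1767) = -1227921 + (1767 - 788) = -1227921 + 979 = -1226942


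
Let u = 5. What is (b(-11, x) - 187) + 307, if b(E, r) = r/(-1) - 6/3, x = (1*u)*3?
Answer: 103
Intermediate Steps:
x = 15 (x = (1*5)*3 = 5*3 = 15)
b(E, r) = -2 - r (b(E, r) = r*(-1) - 6*1/3 = -r - 2 = -2 - r)
(b(-11, x) - 187) + 307 = ((-2 - 1*15) - 187) + 307 = ((-2 - 15) - 187) + 307 = (-17 - 187) + 307 = -204 + 307 = 103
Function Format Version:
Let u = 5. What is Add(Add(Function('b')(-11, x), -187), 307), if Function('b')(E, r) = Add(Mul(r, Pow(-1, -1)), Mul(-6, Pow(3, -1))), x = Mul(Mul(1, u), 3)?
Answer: 103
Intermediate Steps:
x = 15 (x = Mul(Mul(1, 5), 3) = Mul(5, 3) = 15)
Function('b')(E, r) = Add(-2, Mul(-1, r)) (Function('b')(E, r) = Add(Mul(r, -1), Mul(-6, Rational(1, 3))) = Add(Mul(-1, r), -2) = Add(-2, Mul(-1, r)))
Add(Add(Function('b')(-11, x), -187), 307) = Add(Add(Add(-2, Mul(-1, 15)), -187), 307) = Add(Add(Add(-2, -15), -187), 307) = Add(Add(-17, -187), 307) = Add(-204, 307) = 103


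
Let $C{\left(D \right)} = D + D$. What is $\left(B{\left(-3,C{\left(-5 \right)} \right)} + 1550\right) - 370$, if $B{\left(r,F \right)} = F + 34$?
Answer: $1204$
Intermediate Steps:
$C{\left(D \right)} = 2 D$
$B{\left(r,F \right)} = 34 + F$
$\left(B{\left(-3,C{\left(-5 \right)} \right)} + 1550\right) - 370 = \left(\left(34 + 2 \left(-5\right)\right) + 1550\right) - 370 = \left(\left(34 - 10\right) + 1550\right) - 370 = \left(24 + 1550\right) - 370 = 1574 - 370 = 1204$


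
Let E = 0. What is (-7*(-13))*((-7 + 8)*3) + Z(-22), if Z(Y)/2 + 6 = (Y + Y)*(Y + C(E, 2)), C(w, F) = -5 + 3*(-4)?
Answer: 3693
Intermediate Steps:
C(w, F) = -17 (C(w, F) = -5 - 12 = -17)
Z(Y) = -12 + 4*Y*(-17 + Y) (Z(Y) = -12 + 2*((Y + Y)*(Y - 17)) = -12 + 2*((2*Y)*(-17 + Y)) = -12 + 2*(2*Y*(-17 + Y)) = -12 + 4*Y*(-17 + Y))
(-7*(-13))*((-7 + 8)*3) + Z(-22) = (-7*(-13))*((-7 + 8)*3) + (-12 - 68*(-22) + 4*(-22)**2) = 91*(1*3) + (-12 + 1496 + 4*484) = 91*3 + (-12 + 1496 + 1936) = 273 + 3420 = 3693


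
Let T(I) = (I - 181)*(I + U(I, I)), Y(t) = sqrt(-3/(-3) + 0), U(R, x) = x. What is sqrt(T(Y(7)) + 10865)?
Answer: sqrt(10505) ≈ 102.49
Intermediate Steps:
Y(t) = 1 (Y(t) = sqrt(-3*(-1/3) + 0) = sqrt(1 + 0) = sqrt(1) = 1)
T(I) = 2*I*(-181 + I) (T(I) = (I - 181)*(I + I) = (-181 + I)*(2*I) = 2*I*(-181 + I))
sqrt(T(Y(7)) + 10865) = sqrt(2*1*(-181 + 1) + 10865) = sqrt(2*1*(-180) + 10865) = sqrt(-360 + 10865) = sqrt(10505)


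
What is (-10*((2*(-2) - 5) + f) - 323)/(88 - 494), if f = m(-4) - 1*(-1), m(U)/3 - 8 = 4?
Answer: 603/406 ≈ 1.4852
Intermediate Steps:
m(U) = 36 (m(U) = 24 + 3*4 = 24 + 12 = 36)
f = 37 (f = 36 - 1*(-1) = 36 + 1 = 37)
(-10*((2*(-2) - 5) + f) - 323)/(88 - 494) = (-10*((2*(-2) - 5) + 37) - 323)/(88 - 494) = (-10*((-4 - 5) + 37) - 323)/(-406) = (-10*(-9 + 37) - 323)*(-1/406) = (-10*28 - 323)*(-1/406) = (-280 - 323)*(-1/406) = -603*(-1/406) = 603/406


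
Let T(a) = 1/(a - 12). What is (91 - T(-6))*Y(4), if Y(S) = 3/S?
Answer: 1639/24 ≈ 68.292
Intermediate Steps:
T(a) = 1/(-12 + a)
(91 - T(-6))*Y(4) = (91 - 1/(-12 - 6))*(3/4) = (91 - 1/(-18))*(3*(¼)) = (91 - 1*(-1/18))*(¾) = (91 + 1/18)*(¾) = (1639/18)*(¾) = 1639/24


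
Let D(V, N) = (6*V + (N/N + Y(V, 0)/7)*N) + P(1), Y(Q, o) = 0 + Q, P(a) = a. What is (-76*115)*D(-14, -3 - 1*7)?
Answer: 638020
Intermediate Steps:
Y(Q, o) = Q
D(V, N) = 1 + 6*V + N*(1 + V/7) (D(V, N) = (6*V + (N/N + V/7)*N) + 1 = (6*V + (1 + V*(⅐))*N) + 1 = (6*V + (1 + V/7)*N) + 1 = (6*V + N*(1 + V/7)) + 1 = 1 + 6*V + N*(1 + V/7))
(-76*115)*D(-14, -3 - 1*7) = (-76*115)*(1 + (-3 - 1*7) + 6*(-14) + (⅐)*(-3 - 1*7)*(-14)) = -8740*(1 + (-3 - 7) - 84 + (⅐)*(-3 - 7)*(-14)) = -8740*(1 - 10 - 84 + (⅐)*(-10)*(-14)) = -8740*(1 - 10 - 84 + 20) = -8740*(-73) = 638020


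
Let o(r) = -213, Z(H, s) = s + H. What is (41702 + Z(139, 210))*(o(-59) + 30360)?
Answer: 1267711497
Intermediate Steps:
Z(H, s) = H + s
(41702 + Z(139, 210))*(o(-59) + 30360) = (41702 + (139 + 210))*(-213 + 30360) = (41702 + 349)*30147 = 42051*30147 = 1267711497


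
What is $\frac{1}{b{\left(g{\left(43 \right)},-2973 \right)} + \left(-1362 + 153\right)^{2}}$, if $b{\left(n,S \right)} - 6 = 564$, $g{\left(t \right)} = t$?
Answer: $\frac{1}{1462251} \approx 6.8388 \cdot 10^{-7}$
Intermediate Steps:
$b{\left(n,S \right)} = 570$ ($b{\left(n,S \right)} = 6 + 564 = 570$)
$\frac{1}{b{\left(g{\left(43 \right)},-2973 \right)} + \left(-1362 + 153\right)^{2}} = \frac{1}{570 + \left(-1362 + 153\right)^{2}} = \frac{1}{570 + \left(-1209\right)^{2}} = \frac{1}{570 + 1461681} = \frac{1}{1462251}$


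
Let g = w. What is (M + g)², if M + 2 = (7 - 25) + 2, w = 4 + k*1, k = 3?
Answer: 121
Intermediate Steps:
w = 7 (w = 4 + 3*1 = 4 + 3 = 7)
g = 7
M = -18 (M = -2 + ((7 - 25) + 2) = -2 + (-18 + 2) = -2 - 16 = -18)
(M + g)² = (-18 + 7)² = (-11)² = 121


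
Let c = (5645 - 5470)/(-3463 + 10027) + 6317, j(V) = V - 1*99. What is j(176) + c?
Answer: 41970391/6564 ≈ 6394.0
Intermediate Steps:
j(V) = -99 + V (j(V) = V - 99 = -99 + V)
c = 41464963/6564 (c = 175/6564 + 6317 = 41464963/6564 ≈ 6317.0)
j(176) + c = (-99 + 176) + 41464963/6564 = 77 + 41464963/6564 = 41970391/6564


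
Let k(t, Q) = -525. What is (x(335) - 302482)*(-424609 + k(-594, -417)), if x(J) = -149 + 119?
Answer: 128608136608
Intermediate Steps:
x(J) = -30
(x(335) - 302482)*(-424609 + k(-594, -417)) = (-30 - 302482)*(-424609 - 525) = -302512*(-425134) = 128608136608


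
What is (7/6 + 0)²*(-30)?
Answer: -245/6 ≈ -40.833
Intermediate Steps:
(7/6 + 0)²*(-30) = (7/6)²*(-30) = (49/36)*(-30) = -245/6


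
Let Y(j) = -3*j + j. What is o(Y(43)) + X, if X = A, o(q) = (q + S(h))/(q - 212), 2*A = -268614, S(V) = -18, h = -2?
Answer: -20011691/149 ≈ -1.3431e+5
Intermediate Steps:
A = -134307 (A = (½)*(-268614) = -134307)
Y(j) = -2*j
o(q) = (-18 + q)/(-212 + q) (o(q) = (q - 18)/(q - 212) = (-18 + q)/(-212 + q))
X = -134307
o(Y(43)) + X = (-18 - 2*43)/(-212 - 2*43) - 134307 = (-18 - 86)/(-212 - 86) - 134307 = -104/(-298) - 134307 = -1/298*(-104) - 134307 = 52/149 - 134307 = -20011691/149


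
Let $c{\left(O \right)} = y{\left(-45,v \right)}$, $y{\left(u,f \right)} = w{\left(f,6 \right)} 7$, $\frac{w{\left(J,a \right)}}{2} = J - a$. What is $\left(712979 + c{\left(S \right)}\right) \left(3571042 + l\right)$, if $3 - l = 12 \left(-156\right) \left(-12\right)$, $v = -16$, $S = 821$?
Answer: $2528970769851$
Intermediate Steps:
$w{\left(J,a \right)} = - 2 a + 2 J$ ($w{\left(J,a \right)} = 2 \left(J - a\right) = - 2 a + 2 J$)
$l = -22461$ ($l = 3 - 12 \left(-156\right) \left(-12\right) = 3 - \left(-1872\right) \left(-12\right) = 3 - 22464 = -22461$)
$y{\left(u,f \right)} = -84 + 14 f$ ($y{\left(u,f \right)} = \left(\left(-2\right) 6 + 2 f\right) 7 = \left(-12 + 2 f\right) 7 = -84 + 14 f$)
$c{\left(O \right)} = -308$ ($c{\left(O \right)} = -84 + 14 \left(-16\right) = -84 - 224 = -308$)
$\left(712979 + c{\left(S \right)}\right) \left(3571042 + l\right) = \left(712979 - 308\right) \left(3571042 - 22461\right) = 712671 \cdot 3548581 = 2528970769851$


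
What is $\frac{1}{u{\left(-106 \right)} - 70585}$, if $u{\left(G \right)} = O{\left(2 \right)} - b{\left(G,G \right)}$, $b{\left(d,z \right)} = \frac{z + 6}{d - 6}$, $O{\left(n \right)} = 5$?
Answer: $- \frac{28}{1976265} \approx -1.4168 \cdot 10^{-5}$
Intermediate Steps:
$b{\left(d,z \right)} = \frac{6 + z}{-6 + d}$
$u{\left(G \right)} = 5 - \frac{6 + G}{-6 + G}$
$\frac{1}{u{\left(-106 \right)} - 70585} = \frac{1}{\frac{4 \left(-9 - 106\right)}{-6 - 106} - 70585} = \frac{1}{4 \frac{1}{-112} \left(-115\right) - 70585} = \frac{1}{4 \left(- \frac{1}{112}\right) \left(-115\right) - 70585} = \frac{1}{\frac{115}{28} - 70585} = \frac{1}{- \frac{1976265}{28}} = - \frac{28}{1976265}$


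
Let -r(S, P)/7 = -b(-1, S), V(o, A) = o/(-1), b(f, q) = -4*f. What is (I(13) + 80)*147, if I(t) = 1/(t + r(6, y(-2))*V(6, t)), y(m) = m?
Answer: 1822653/155 ≈ 11759.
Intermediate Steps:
V(o, A) = -o (V(o, A) = o*(-1) = -o)
r(S, P) = 28 (r(S, P) = -(-7)*(-4*(-1)) = -(-7)*4 = -7*(-4) = 28)
I(t) = 1/(-168 + t) (I(t) = 1/(t + 28*(-1*6)) = 1/(t + 28*(-6)) = 1/(t - 168) = 1/(-168 + t))
(I(13) + 80)*147 = (1/(-168 + 13) + 80)*147 = (1/(-155) + 80)*147 = (-1/155 + 80)*147 = (12399/155)*147 = 1822653/155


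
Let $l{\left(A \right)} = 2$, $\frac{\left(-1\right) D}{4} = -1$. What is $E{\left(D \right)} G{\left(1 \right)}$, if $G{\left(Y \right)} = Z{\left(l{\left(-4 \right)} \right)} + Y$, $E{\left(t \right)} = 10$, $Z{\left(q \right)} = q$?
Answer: $30$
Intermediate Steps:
$D = 4$ ($D = \left(-4\right) \left(-1\right) = 4$)
$G{\left(Y \right)} = 2 + Y$
$E{\left(D \right)} G{\left(1 \right)} = 10 \left(2 + 1\right) = 10 \cdot 3 = 30$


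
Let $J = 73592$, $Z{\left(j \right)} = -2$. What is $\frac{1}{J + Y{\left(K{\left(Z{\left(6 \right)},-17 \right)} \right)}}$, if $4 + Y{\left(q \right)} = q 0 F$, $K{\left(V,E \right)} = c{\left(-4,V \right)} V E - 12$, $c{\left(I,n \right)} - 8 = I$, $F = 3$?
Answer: $\frac{1}{73588} \approx 1.3589 \cdot 10^{-5}$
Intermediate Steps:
$c{\left(I,n \right)} = 8 + I$
$K{\left(V,E \right)} = -12 + 4 E V$ ($K{\left(V,E \right)} = \left(8 - 4\right) V E - 12 = 4 V E - 12 = 4 E V - 12 = -12 + 4 E V$)
$Y{\left(q \right)} = -4$ ($Y{\left(q \right)} = -4 + q 0 \cdot 3 = -4 + 0 \cdot 3 = -4 + 0 = -4$)
$\frac{1}{J + Y{\left(K{\left(Z{\left(6 \right)},-17 \right)} \right)}} = \frac{1}{73592 - 4} = \frac{1}{73588}$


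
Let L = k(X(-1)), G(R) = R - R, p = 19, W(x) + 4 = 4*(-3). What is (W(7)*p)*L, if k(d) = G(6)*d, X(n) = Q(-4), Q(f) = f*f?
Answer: 0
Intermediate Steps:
Q(f) = f**2
X(n) = 16 (X(n) = (-4)**2 = 16)
W(x) = -16 (W(x) = -4 + 4*(-3) = -4 - 12 = -16)
G(R) = 0
k(d) = 0 (k(d) = 0*d = 0)
L = 0
(W(7)*p)*L = -16*19*0 = -304*0 = 0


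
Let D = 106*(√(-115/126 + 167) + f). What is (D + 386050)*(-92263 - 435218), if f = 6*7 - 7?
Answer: -205590994560 - 9318831*√292978/7 ≈ -2.0631e+11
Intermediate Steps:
f = 35 (f = 42 - 7 = 35)
D = 3710 + 53*√292978/21 (D = 106*(√(-115/126 + 167) + 35) = 106*(√(20927/126) + 35) = 106*(√292978/42 + 35) = 106*(35 + √292978/42) = 3710 + 53*√292978/21 ≈ 5076.1)
(D + 386050)*(-92263 - 435218) = ((3710 + 53*√292978/21) + 386050)*(-92263 - 435218) = (389760 + 53*√292978/21)*(-527481) = -205590994560 - 9318831*√292978/7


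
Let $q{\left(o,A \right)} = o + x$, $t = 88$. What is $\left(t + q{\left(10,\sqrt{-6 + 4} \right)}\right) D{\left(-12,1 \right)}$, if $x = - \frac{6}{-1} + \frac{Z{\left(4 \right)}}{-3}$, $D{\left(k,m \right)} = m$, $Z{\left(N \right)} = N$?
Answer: $\frac{308}{3} \approx 102.67$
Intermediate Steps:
$x = \frac{14}{3}$ ($x = - \frac{6}{-1} + \frac{4}{-3} = \left(-6\right) \left(-1\right) + 4 \left(- \frac{1}{3}\right) = 6 - \frac{4}{3} = \frac{14}{3} \approx 4.6667$)
$q{\left(o,A \right)} = \frac{14}{3} + o$ ($q{\left(o,A \right)} = o + \frac{14}{3} = \frac{14}{3} + o$)
$\left(t + q{\left(10,\sqrt{-6 + 4} \right)}\right) D{\left(-12,1 \right)} = \left(88 + \left(\frac{14}{3} + 10\right)\right) 1 = \left(88 + \frac{44}{3}\right) 1 = \frac{308}{3} \cdot 1 = \frac{308}{3}$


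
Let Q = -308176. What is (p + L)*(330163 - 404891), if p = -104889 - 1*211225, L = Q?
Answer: 46651943120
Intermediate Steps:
L = -308176
p = -316114 (p = -104889 - 211225 = -316114)
(p + L)*(330163 - 404891) = (-316114 - 308176)*(330163 - 404891) = -624290*(-74728) = 46651943120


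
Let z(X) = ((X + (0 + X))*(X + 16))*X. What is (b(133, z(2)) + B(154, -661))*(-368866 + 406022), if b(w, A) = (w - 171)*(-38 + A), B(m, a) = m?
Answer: -143942344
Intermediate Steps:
z(X) = 2*X²*(16 + X) (z(X) = ((X + X)*(16 + X))*X = ((2*X)*(16 + X))*X = (2*X*(16 + X))*X = 2*X²*(16 + X))
b(w, A) = (-171 + w)*(-38 + A)
(b(133, z(2)) + B(154, -661))*(-368866 + 406022) = ((6498 - 342*2²*(16 + 2) - 38*133 + (2*2²*(16 + 2))*133) + 154)*(-368866 + 406022) = ((6498 - 342*4*18 - 5054 + (2*4*18)*133) + 154)*37156 = ((6498 - 171*144 - 5054 + 144*133) + 154)*37156 = ((6498 - 24624 - 5054 + 19152) + 154)*37156 = (-4028 + 154)*37156 = -3874*37156 = -143942344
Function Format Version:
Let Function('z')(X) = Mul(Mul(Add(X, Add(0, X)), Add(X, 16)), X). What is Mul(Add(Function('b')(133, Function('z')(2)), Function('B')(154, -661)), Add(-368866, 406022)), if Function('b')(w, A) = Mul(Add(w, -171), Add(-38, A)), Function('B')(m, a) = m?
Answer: -143942344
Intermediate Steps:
Function('z')(X) = Mul(2, Pow(X, 2), Add(16, X)) (Function('z')(X) = Mul(Mul(Add(X, X), Add(16, X)), X) = Mul(Mul(Mul(2, X), Add(16, X)), X) = Mul(Mul(2, X, Add(16, X)), X) = Mul(2, Pow(X, 2), Add(16, X)))
Function('b')(w, A) = Mul(Add(-171, w), Add(-38, A))
Mul(Add(Function('b')(133, Function('z')(2)), Function('B')(154, -661)), Add(-368866, 406022)) = Mul(Add(Add(6498, Mul(-171, Mul(2, Pow(2, 2), Add(16, 2))), Mul(-38, 133), Mul(Mul(2, Pow(2, 2), Add(16, 2)), 133)), 154), Add(-368866, 406022)) = Mul(Add(Add(6498, Mul(-171, Mul(2, 4, 18)), -5054, Mul(Mul(2, 4, 18), 133)), 154), 37156) = Mul(Add(Add(6498, Mul(-171, 144), -5054, Mul(144, 133)), 154), 37156) = Mul(Add(Add(6498, -24624, -5054, 19152), 154), 37156) = Mul(Add(-4028, 154), 37156) = Mul(-3874, 37156) = -143942344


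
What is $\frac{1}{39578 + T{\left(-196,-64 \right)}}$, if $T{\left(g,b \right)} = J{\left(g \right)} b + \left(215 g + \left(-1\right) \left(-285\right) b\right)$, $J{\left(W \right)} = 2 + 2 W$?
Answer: $\frac{1}{4158} \approx 0.0002405$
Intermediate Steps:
$T{\left(g,b \right)} = 215 g + 285 b + b \left(2 + 2 g\right)$ ($T{\left(g,b \right)} = \left(2 + 2 g\right) b + \left(215 g + \left(-1\right) \left(-285\right) b\right) = b \left(2 + 2 g\right) + \left(215 g + 285 b\right) = 215 g + 285 b + b \left(2 + 2 g\right)$)
$\frac{1}{39578 + T{\left(-196,-64 \right)}} = \frac{1}{39578 + \left(215 \left(-196\right) + 287 \left(-64\right) + 2 \left(-64\right) \left(-196\right)\right)} = \frac{1}{39578 - 35420} = \frac{1}{4158}$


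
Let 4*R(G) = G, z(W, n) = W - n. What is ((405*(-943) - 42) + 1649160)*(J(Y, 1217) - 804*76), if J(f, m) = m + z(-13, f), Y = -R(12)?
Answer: -75901658091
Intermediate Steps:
R(G) = G/4
Y = -3 (Y = -12/4 = -1*3 = -3)
J(f, m) = -13 + m - f (J(f, m) = m + (-13 - f) = -13 + m - f)
((405*(-943) - 42) + 1649160)*(J(Y, 1217) - 804*76) = ((405*(-943) - 42) + 1649160)*((-13 + 1217 - 1*(-3)) - 804*76) = ((-381915 - 42) + 1649160)*((-13 + 1217 + 3) - 61104) = (-381957 + 1649160)*(1207 - 61104) = 1267203*(-59897) = -75901658091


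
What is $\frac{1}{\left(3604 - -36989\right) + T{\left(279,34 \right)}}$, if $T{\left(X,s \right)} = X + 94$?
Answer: $\frac{1}{40966} \approx 2.441 \cdot 10^{-5}$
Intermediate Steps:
$T{\left(X,s \right)} = 94 + X$
$\frac{1}{\left(3604 - -36989\right) + T{\left(279,34 \right)}} = \frac{1}{\left(3604 - -36989\right) + \left(94 + 279\right)} = \frac{1}{\left(3604 + 36989\right) + 373} = \frac{1}{40593 + 373} = \frac{1}{40966}$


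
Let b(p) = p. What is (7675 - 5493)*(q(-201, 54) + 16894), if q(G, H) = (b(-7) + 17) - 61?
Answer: 36751426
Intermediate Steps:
q(G, H) = -51 (q(G, H) = (-7 + 17) - 61 = 10 - 61 = -51)
(7675 - 5493)*(q(-201, 54) + 16894) = (7675 - 5493)*(-51 + 16894) = 2182*16843 = 36751426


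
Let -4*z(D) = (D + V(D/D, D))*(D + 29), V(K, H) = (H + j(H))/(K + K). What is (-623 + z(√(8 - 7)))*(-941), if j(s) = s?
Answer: 600358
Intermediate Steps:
V(K, H) = H/K (V(K, H) = (H + H)/(K + K) = (2*H)/((2*K)) = (2*H)*(1/(2*K)) = H/K)
z(D) = -D*(29 + D)/2 (z(D) = -(D + D/((D/D)))*(D + 29)/4 = -(D + D/1)*(29 + D)/4 = -(D + D*1)*(29 + D)/4 = -(D + D)*(29 + D)/4 = -2*D*(29 + D)/4 = -D*(29 + D)/2)
(-623 + z(√(8 - 7)))*(-941) = (-623 + √(8 - 7)*(-29 - √(8 - 7))/2)*(-941) = (-623 + √1*(-29 - √1)/2)*(-941) = (-623 + (½)*1*(-29 - 1*1))*(-941) = (-623 + (½)*1*(-29 - 1))*(-941) = (-623 + (½)*1*(-30))*(-941) = (-623 - 15)*(-941) = -638*(-941) = 600358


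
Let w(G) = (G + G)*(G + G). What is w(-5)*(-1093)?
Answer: -109300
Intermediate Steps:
w(G) = 4*G² (w(G) = (2*G)*(2*G) = 4*G²)
w(-5)*(-1093) = (4*(-5)²)*(-1093) = (4*25)*(-1093) = 100*(-1093) = -109300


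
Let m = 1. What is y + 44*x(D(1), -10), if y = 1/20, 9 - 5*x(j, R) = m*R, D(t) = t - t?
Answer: 669/4 ≈ 167.25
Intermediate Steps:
D(t) = 0
x(j, R) = 9/5 - R/5
y = 1/20 ≈ 0.050000
y + 44*x(D(1), -10) = 1/20 + 44*(9/5 - 1/5*(-10)) = 1/20 + 44*(9/5 + 2) = 1/20 + 44*(19/5) = 1/20 + 836/5 = 669/4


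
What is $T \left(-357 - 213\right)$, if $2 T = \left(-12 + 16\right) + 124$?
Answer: $-36480$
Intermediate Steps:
$T = 64$ ($T = \frac{\left(-12 + 16\right) + 124}{2} = \frac{4 + 124}{2} = \frac{1}{2} \cdot 128 = 64$)
$T \left(-357 - 213\right) = 64 \left(-357 - 213\right) = 64 \left(-570\right) = -36480$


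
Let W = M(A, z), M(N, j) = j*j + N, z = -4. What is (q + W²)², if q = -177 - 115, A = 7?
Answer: 56169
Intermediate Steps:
q = -292
M(N, j) = N + j² (M(N, j) = j² + N = N + j²)
W = 23 (W = 7 + (-4)² = 7 + 16 = 23)
(q + W²)² = (-292 + 23²)² = (-292 + 529)² = 237² = 56169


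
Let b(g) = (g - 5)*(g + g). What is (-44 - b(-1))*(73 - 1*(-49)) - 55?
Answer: -6887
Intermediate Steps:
b(g) = 2*g*(-5 + g) (b(g) = (-5 + g)*(2*g) = 2*g*(-5 + g))
(-44 - b(-1))*(73 - 1*(-49)) - 55 = (-44 - 2*(-1)*(-5 - 1))*(73 - 1*(-49)) - 55 = (-44 - 2*(-1)*(-6))*(73 + 49) - 55 = (-44 - 1*12)*122 - 55 = (-44 - 12)*122 - 55 = -56*122 - 55 = -6832 - 55 = -6887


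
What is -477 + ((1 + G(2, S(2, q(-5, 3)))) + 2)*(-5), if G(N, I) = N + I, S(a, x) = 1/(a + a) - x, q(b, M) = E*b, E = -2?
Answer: -1813/4 ≈ -453.25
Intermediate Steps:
q(b, M) = -2*b
S(a, x) = 1/(2*a) - x
G(N, I) = I + N
-477 + ((1 + G(2, S(2, q(-5, 3)))) + 2)*(-5) = -477 + ((1 + (((½)/2 - (-2)*(-5)) + 2)) + 2)*(-5) = -477 + ((1 + (((½)*(½) - 1*10) + 2)) + 2)*(-5) = -477 + ((1 + ((¼ - 10) + 2)) + 2)*(-5) = -477 + ((1 + (-39/4 + 2)) + 2)*(-5) = -477 + ((1 - 31/4) + 2)*(-5) = -477 + (-27/4 + 2)*(-5) = -477 - 19/4*(-5) = -477 + 95/4 = -1813/4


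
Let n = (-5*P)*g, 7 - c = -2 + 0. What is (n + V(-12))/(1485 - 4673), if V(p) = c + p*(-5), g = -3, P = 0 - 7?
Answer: 9/797 ≈ 0.011292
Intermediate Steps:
c = 9 (c = 7 - (-2 + 0) = 7 - 1*(-2) = 7 + 2 = 9)
P = -7
n = -105 (n = -5*(-7)*(-3) = 35*(-3) = -105)
V(p) = 9 - 5*p (V(p) = 9 + p*(-5) = 9 - 5*p)
(n + V(-12))/(1485 - 4673) = (-105 + (9 - 5*(-12)))/(1485 - 4673) = (-105 + (9 + 60))/(-3188) = (-105 + 69)*(-1/3188) = -36*(-1/3188) = 9/797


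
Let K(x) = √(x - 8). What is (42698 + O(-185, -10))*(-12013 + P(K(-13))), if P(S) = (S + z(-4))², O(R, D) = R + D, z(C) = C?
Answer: -510801054 - 340024*I*√21 ≈ -5.108e+8 - 1.5582e+6*I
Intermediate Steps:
K(x) = √(-8 + x)
O(R, D) = D + R
P(S) = (-4 + S)² (P(S) = (S - 4)² = (-4 + S)²)
(42698 + O(-185, -10))*(-12013 + P(K(-13))) = (42698 + (-10 - 185))*(-12013 + (-4 + √(-8 - 13))²) = (42698 - 195)*(-12013 + (-4 + √(-21))²) = 42503*(-12013 + (-4 + I*√21)²) = -510588539 + 42503*(-4 + I*√21)²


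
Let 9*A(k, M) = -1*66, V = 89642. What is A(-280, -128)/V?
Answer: -11/134463 ≈ -8.1807e-5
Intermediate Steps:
A(k, M) = -22/3 (A(k, M) = (-1*66)/9 = (1/9)*(-66) = -22/3)
A(-280, -128)/V = -22/3/89642 = -22/3*1/89642 = -11/134463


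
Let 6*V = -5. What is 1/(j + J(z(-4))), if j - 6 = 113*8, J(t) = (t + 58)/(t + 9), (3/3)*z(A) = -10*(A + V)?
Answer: 172/156839 ≈ 0.0010967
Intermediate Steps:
V = -5/6 (V = (1/6)*(-5) = -5/6 ≈ -0.83333)
z(A) = 25/3 - 10*A (z(A) = -10*(A - 5/6) = -10*(-5/6 + A) = 25/3 - 10*A)
J(t) = (58 + t)/(9 + t)
j = 910 (j = 6 + 113*8 = 6 + 904 = 910)
1/(j + J(z(-4))) = 1/(910 + (58 + (25/3 - 10*(-4)))/(9 + (25/3 - 10*(-4)))) = 1/(910 + (58 + (25/3 + 40))/(9 + (25/3 + 40))) = 1/(910 + (58 + 145/3)/(9 + 145/3)) = 1/(910 + (319/3)/(172/3)) = 1/(910 + (3/172)*(319/3)) = 1/(910 + 319/172) = 1/(156839/172) = 172/156839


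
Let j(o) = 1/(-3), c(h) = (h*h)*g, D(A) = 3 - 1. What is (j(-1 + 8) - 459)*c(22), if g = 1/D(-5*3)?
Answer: -333476/3 ≈ -1.1116e+5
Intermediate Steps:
D(A) = 2
g = 1/2 ≈ 0.50000
c(h) = h**2/2 (c(h) = (h*h)*(1/2) = h**2*(1/2) = h**2/2)
j(o) = -1/3
(j(-1 + 8) - 459)*c(22) = (-1/3 - 459)*((1/2)*22**2) = -689*484/3 = -1378/3*242 = -333476/3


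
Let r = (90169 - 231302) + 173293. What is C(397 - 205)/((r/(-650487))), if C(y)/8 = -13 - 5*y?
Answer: 210974617/1340 ≈ 1.5744e+5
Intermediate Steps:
r = 32160 (r = -141133 + 173293 = 32160)
C(y) = -104 - 40*y (C(y) = 8*(-13 - 5*y) = -104 - 40*y)
C(397 - 205)/((r/(-650487))) = (-104 - 40*(397 - 205))/((32160/(-650487))) = (-104 - 40*192)/((32160*(-1/650487))) = (-104 - 7680)/(-10720/216829) = -7784*(-216829/10720) = 210974617/1340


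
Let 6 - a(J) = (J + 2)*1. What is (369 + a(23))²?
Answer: 122500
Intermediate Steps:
a(J) = 4 - J (a(J) = 6 - (J + 2) = 6 - (2 + J) = 6 + (-2 - J) = 4 - J)
(369 + a(23))² = (369 + (4 - 1*23))² = (369 + (4 - 23))² = (369 - 19)² = 350² = 122500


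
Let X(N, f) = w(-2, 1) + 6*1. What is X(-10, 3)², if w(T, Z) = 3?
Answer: 81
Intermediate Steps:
X(N, f) = 9 (X(N, f) = 3 + 6*1 = 3 + 6 = 9)
X(-10, 3)² = 9² = 81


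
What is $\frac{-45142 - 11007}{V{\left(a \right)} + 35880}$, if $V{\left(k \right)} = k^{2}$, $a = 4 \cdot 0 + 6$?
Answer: $- \frac{56149}{35916} \approx -1.5633$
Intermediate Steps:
$a = 6$ ($a = 0 + 6 = 6$)
$\frac{-45142 - 11007}{V{\left(a \right)} + 35880} = \frac{-45142 - 11007}{6^{2} + 35880} = \frac{-45142 + \left(-23668 + 12661\right)}{36 + 35880} = \frac{-45142 - 11007}{35916} = \left(-56149\right) \frac{1}{35916} = - \frac{56149}{35916}$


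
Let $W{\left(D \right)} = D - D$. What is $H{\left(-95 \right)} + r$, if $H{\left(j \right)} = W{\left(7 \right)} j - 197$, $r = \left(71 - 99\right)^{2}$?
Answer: $587$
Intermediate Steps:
$W{\left(D \right)} = 0$
$r = 784$ ($r = \left(-28\right)^{2} = 784$)
$H{\left(j \right)} = -197$ ($H{\left(j \right)} = 0 j - 197 = 0 - 197 = -197$)
$H{\left(-95 \right)} + r = -197 + 784 = 587$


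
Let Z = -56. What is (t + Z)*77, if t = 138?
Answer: 6314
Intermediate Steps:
(t + Z)*77 = (138 - 56)*77 = 82*77 = 6314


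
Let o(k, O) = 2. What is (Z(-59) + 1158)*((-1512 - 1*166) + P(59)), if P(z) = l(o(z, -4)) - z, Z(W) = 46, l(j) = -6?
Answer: -2098572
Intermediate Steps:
P(z) = -6 - z
(Z(-59) + 1158)*((-1512 - 1*166) + P(59)) = (46 + 1158)*((-1512 - 1*166) + (-6 - 1*59)) = 1204*((-1512 - 166) + (-6 - 59)) = 1204*(-1678 - 65) = 1204*(-1743) = -2098572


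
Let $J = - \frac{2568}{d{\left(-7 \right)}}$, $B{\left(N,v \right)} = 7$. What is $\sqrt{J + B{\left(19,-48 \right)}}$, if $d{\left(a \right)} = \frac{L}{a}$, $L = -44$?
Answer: $\frac{i \sqrt{48587}}{11} \approx 20.039 i$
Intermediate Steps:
$d{\left(a \right)} = - \frac{44}{a}$
$J = - \frac{4494}{11}$ ($J = - \frac{2568}{\left(-44\right) \frac{1}{-7}} = - \frac{2568}{\left(-44\right) \left(- \frac{1}{7}\right)} = - \frac{2568}{\frac{44}{7}} = \left(-2568\right) \frac{7}{44} = - \frac{4494}{11} \approx -408.55$)
$\sqrt{J + B{\left(19,-48 \right)}} = \sqrt{- \frac{4494}{11} + 7} = \sqrt{- \frac{4417}{11}} = \frac{i \sqrt{48587}}{11}$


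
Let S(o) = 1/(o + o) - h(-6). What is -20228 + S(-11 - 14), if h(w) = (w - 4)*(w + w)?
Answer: -1017401/50 ≈ -20348.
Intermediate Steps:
h(w) = 2*w*(-4 + w) (h(w) = (-4 + w)*(2*w) = 2*w*(-4 + w))
S(o) = -120 + 1/(2*o) (S(o) = 1/(o + o) - 2*(-6)*(-4 - 6) = 1/(2*o) - 2*(-6)*(-10) = 1/(2*o) - 1*120 = 1/(2*o) - 120 = -120 + 1/(2*o))
-20228 + S(-11 - 14) = -20228 + (-120 + 1/(2*(-11 - 14))) = -20228 + (-120 + (1/2)/(-25)) = -20228 + (-120 + (1/2)*(-1/25)) = -20228 + (-120 - 1/50) = -20228 - 6001/50 = -1017401/50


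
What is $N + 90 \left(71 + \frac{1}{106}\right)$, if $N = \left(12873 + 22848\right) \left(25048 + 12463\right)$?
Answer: $\frac{71016651558}{53} \approx 1.3399 \cdot 10^{9}$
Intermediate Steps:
$N = 1339930431$ ($N = 35721 \cdot 37511 = 1339930431$)
$N + 90 \left(71 + \frac{1}{106}\right) = 1339930431 + 90 \left(71 + \frac{1}{106}\right) = 1339930431 + 90 \cdot \frac{7527}{106} = 1339930431 + \frac{338715}{53} = \frac{71016651558}{53}$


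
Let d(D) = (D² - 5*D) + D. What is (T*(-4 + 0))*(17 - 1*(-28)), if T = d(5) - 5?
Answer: 0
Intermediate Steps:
d(D) = D² - 4*D
T = 0 (T = 5*(-4 + 5) - 5 = 5*1 - 5 = 5 - 5 = 0)
(T*(-4 + 0))*(17 - 1*(-28)) = (0*(-4 + 0))*(17 - 1*(-28)) = (0*(-4))*(17 + 28) = 0*45 = 0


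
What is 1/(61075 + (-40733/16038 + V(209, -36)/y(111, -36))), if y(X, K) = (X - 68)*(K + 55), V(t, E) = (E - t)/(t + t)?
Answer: 124478937/7602234838793 ≈ 1.6374e-5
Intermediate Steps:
V(t, E) = (E - t)/(2*t) (V(t, E) = (E - t)/((2*t)) = (E - t)*(1/(2*t)) = (E - t)/(2*t))
y(X, K) = (-68 + X)*(55 + K)
1/(61075 + (-40733/16038 + V(209, -36)/y(111, -36))) = 1/(61075 + (-40733/16038 + ((1/2)*(-36 - 1*209)/209)/(-3740 - 68*(-36) + 55*111 - 36*111))) = 1/(61075 + (-40733*1/16038 + ((1/2)*(1/209)*(-36 - 209))/(-3740 + 2448 + 6105 - 3996))) = 1/(61075 + (-3703/1458 + ((1/2)*(1/209)*(-245))/817)) = 1/(61075 + (-3703/1458 - 245/418*1/817)) = 1/(61075 + (-3703/1458 - 245/341506)) = 1/(61075 - 316238482/124478937) = 1/(7602234838793/124478937) = 124478937/7602234838793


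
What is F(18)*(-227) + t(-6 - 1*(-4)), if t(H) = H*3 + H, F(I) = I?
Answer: -4094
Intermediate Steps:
t(H) = 4*H (t(H) = 3*H + H = 4*H)
F(18)*(-227) + t(-6 - 1*(-4)) = 18*(-227) + 4*(-6 - 1*(-4)) = -4086 + 4*(-6 + 4) = -4086 + 4*(-2) = -4086 - 8 = -4094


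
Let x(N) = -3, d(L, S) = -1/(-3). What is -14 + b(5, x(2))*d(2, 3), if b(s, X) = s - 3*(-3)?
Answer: -28/3 ≈ -9.3333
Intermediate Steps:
d(L, S) = ⅓ (d(L, S) = -1*(-⅓) = ⅓)
b(s, X) = 9 + s (b(s, X) = s + 9 = 9 + s)
-14 + b(5, x(2))*d(2, 3) = -14 + (9 + 5)*(⅓) = -14 + 14*(⅓) = -14 + 14/3 = -28/3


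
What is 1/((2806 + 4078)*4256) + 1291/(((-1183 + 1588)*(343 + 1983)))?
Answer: 18912526247/13799940658560 ≈ 0.0013705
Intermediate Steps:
1/((2806 + 4078)*4256) + 1291/(((-1183 + 1588)*(343 + 1983))) = (1/4256)/6884 + 1291/((405*2326)) = (1/6884)*(1/4256) + 1291/942030 = 1/29298304 + 1291*(1/942030) = 1/29298304 + 1291/942030 = 18912526247/13799940658560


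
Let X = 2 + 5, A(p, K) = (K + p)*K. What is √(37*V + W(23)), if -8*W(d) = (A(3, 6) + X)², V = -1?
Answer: I*√8034/4 ≈ 22.408*I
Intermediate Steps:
A(p, K) = K*(K + p)
X = 7
W(d) = -3721/8 (W(d) = -(6*(6 + 3) + 7)²/8 = -(6*9 + 7)²/8 = -(54 + 7)²/8 = -⅛*61² = -⅛*3721 = -3721/8)
√(37*V + W(23)) = √(37*(-1) - 3721/8) = √(-37 - 3721/8) = √(-4017/8) = I*√8034/4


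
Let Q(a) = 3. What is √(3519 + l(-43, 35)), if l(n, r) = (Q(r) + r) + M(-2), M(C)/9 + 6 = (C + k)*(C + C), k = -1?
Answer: √3611 ≈ 60.092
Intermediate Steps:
M(C) = -54 + 18*C*(-1 + C) (M(C) = -54 + 9*((C - 1)*(C + C)) = -54 + 9*((-1 + C)*(2*C)) = -54 + 9*(2*C*(-1 + C)) = -54 + 18*C*(-1 + C))
l(n, r) = 57 + r (l(n, r) = (3 + r) + (-54 - 18*(-2) + 18*(-2)²) = (3 + r) + (-54 + 36 + 18*4) = (3 + r) + (-54 + 36 + 72) = (3 + r) + 54 = 57 + r)
√(3519 + l(-43, 35)) = √(3519 + (57 + 35)) = √(3519 + 92) = √3611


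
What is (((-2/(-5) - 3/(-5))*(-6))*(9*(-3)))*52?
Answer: 8424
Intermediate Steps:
(((-2/(-5) - 3/(-5))*(-6))*(9*(-3)))*52 = (((-2*(-⅕) - 3*(-⅕))*(-6))*(-27))*52 = (((⅖ + ⅗)*(-6))*(-27))*52 = ((1*(-6))*(-27))*52 = -6*(-27)*52 = 162*52 = 8424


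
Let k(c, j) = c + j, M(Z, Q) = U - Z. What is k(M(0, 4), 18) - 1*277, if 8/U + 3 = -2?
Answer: -1303/5 ≈ -260.60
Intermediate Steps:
U = -8/5 (U = 8/(-3 - 2) = 8/(-5) = 8*(-⅕) = -8/5 ≈ -1.6000)
M(Z, Q) = -8/5 - Z
k(M(0, 4), 18) - 1*277 = ((-8/5 - 1*0) + 18) - 1*277 = ((-8/5 + 0) + 18) - 277 = (-8/5 + 18) - 277 = 82/5 - 277 = -1303/5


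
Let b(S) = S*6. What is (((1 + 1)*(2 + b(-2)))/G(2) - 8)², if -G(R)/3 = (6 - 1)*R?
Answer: 484/9 ≈ 53.778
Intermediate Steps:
b(S) = 6*S
G(R) = -15*R (G(R) = -3*(6 - 1)*R = -15*R)
(((1 + 1)*(2 + b(-2)))/G(2) - 8)² = (((1 + 1)*(2 + 6*(-2)))/((-15*2)) - 8)² = ((2*(2 - 12))/(-30) - 8)² = ((2*(-10))*(-1/30) - 8)² = (-20*(-1/30) - 8)² = (⅔ - 8)² = (-22/3)² = 484/9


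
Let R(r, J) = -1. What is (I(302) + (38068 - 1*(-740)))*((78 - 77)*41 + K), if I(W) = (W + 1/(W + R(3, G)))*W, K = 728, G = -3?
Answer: 30093979866/301 ≈ 9.9980e+7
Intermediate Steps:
I(W) = W*(W + 1/(-1 + W)) (I(W) = (W + 1/(W - 1))*W = (W + 1/(-1 + W))*W = W*(W + 1/(-1 + W)))
(I(302) + (38068 - 1*(-740)))*((78 - 77)*41 + K) = (302*(1 + 302**2 - 1*302)/(-1 + 302) + (38068 - 1*(-740)))*((78 - 77)*41 + 728) = (302*(1 + 91204 - 302)/301 + (38068 + 740))*(1*41 + 728) = (302*(1/301)*90903 + 38808)*(41 + 728) = (27452706/301 + 38808)*769 = (39133914/301)*769 = 30093979866/301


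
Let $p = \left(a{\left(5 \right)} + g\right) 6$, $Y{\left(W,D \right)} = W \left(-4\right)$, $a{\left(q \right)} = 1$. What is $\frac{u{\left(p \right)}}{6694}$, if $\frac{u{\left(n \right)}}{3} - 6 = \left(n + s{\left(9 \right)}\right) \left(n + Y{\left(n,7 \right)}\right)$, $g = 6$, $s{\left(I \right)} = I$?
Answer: $- \frac{9630}{3347} \approx -2.8772$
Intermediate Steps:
$Y{\left(W,D \right)} = - 4 W$
$p = 42$ ($p = \left(1 + 6\right) 6 = 7 \cdot 6 = 42$)
$u{\left(n \right)} = 18 - 9 n \left(9 + n\right)$ ($u{\left(n \right)} = 18 + 3 \left(n + 9\right) \left(n - 4 n\right) = 18 + 3 \left(9 + n\right) \left(- 3 n\right) = 18 + 3 \left(- 3 n \left(9 + n\right)\right) = 18 - 9 n \left(9 + n\right)$)
$\frac{u{\left(p \right)}}{6694} = \frac{18 - 3402 - 9 \cdot 42^{2}}{6694} = \left(18 - 3402 - 15876\right) \frac{1}{6694} = \left(-19260\right) \frac{1}{6694} = - \frac{9630}{3347}$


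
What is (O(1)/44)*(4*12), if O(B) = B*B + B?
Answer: 24/11 ≈ 2.1818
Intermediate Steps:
O(B) = B + B² (O(B) = B² + B = B + B²)
(O(1)/44)*(4*12) = ((1*(1 + 1))/44)*(4*12) = ((1*2)/44)*48 = ((1/44)*2)*48 = (1/22)*48 = 24/11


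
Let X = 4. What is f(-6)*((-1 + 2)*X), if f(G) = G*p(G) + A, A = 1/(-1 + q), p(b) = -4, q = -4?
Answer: 476/5 ≈ 95.200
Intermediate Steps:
A = -⅕ (A = 1/(-1 - 4) = 1/(-5) = -⅕ ≈ -0.20000)
f(G) = -⅕ - 4*G (f(G) = G*(-4) - ⅕ = -4*G - ⅕ = -⅕ - 4*G)
f(-6)*((-1 + 2)*X) = (-⅕ - 4*(-6))*((-1 + 2)*4) = (-⅕ + 24)*(1*4) = (119/5)*4 = 476/5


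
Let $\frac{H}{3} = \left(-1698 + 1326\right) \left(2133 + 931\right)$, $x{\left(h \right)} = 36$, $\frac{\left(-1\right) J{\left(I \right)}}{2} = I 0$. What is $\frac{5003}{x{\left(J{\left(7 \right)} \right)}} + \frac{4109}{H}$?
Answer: $\frac{158400281}{1139808} \approx 138.97$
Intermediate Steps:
$J{\left(I \right)} = 0$ ($J{\left(I \right)} = - 2 I 0 = \left(-2\right) 0 = 0$)
$H = -3419424$ ($H = 3 \left(-1698 + 1326\right) \left(2133 + 931\right) = 3 \left(\left(-372\right) 3064\right) = 3 \left(-1139808\right) = -3419424$)
$\frac{5003}{x{\left(J{\left(7 \right)} \right)}} + \frac{4109}{H} = \frac{5003}{36} + \frac{4109}{-3419424} = 5003 \cdot \frac{1}{36} + 4109 \left(- \frac{1}{3419424}\right) = \frac{5003}{36} - \frac{4109}{3419424} = \frac{158400281}{1139808}$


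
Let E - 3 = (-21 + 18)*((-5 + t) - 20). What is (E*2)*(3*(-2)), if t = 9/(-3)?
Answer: -1044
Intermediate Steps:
t = -3 (t = 9*(-⅓) = -3)
E = 87 (E = 3 + (-21 + 18)*((-5 - 3) - 20) = 3 - 3*(-8 - 20) = 3 - 3*(-28) = 3 + 84 = 87)
(E*2)*(3*(-2)) = (87*2)*(3*(-2)) = 174*(-6) = -1044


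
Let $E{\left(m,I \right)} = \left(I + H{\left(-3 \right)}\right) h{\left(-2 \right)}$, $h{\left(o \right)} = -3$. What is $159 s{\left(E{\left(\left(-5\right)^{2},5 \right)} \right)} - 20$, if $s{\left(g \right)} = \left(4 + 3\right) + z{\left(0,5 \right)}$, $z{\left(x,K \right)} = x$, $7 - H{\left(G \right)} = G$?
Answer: $1093$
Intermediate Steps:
$H{\left(G \right)} = 7 - G$
$E{\left(m,I \right)} = -30 - 3 I$ ($E{\left(m,I \right)} = \left(I + \left(7 - -3\right)\right) \left(-3\right) = \left(I + \left(7 + 3\right)\right) \left(-3\right) = \left(I + 10\right) \left(-3\right) = \left(10 + I\right) \left(-3\right) = -30 - 3 I$)
$s{\left(g \right)} = 7$ ($s{\left(g \right)} = \left(4 + 3\right) + 0 = 7 + 0 = 7$)
$159 s{\left(E{\left(\left(-5\right)^{2},5 \right)} \right)} - 20 = 159 \cdot 7 - 20 = 1113 - 20 = 1093$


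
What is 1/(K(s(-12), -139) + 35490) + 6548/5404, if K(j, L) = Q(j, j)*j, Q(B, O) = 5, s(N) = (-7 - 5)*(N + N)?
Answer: 60455761/49892430 ≈ 1.2117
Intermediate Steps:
s(N) = -24*N
K(j, L) = 5*j
1/(K(s(-12), -139) + 35490) + 6548/5404 = 1/(5*(-24*(-12)) + 35490) + 6548/5404 = 1/(5*288 + 35490) + 6548*(1/5404) = 1/(1440 + 35490) + 1637/1351 = 1/36930 + 1637/1351 = 60455761/49892430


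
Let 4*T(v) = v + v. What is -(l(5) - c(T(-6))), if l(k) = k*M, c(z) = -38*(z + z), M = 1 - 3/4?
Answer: 907/4 ≈ 226.75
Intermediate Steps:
T(v) = v/2 (T(v) = (v + v)/4 = (2*v)/4 = v/2)
M = 1/4 (M = 1 + (1/4)*(-3) = 1 - 3/4 = 1/4 ≈ 0.25000)
c(z) = -76*z
l(k) = k/4 (l(k) = k*(1/4) = k/4)
-(l(5) - c(T(-6))) = -((1/4)*5 - (-76)*(1/2)*(-6)) = -(5/4 - (-76)*(-3)) = -(5/4 - 1*228) = -(5/4 - 228) = -1*(-907/4) = 907/4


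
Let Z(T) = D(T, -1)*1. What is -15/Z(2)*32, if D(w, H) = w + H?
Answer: -480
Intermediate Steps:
D(w, H) = H + w
Z(T) = -1 + T (Z(T) = (-1 + T)*1 = -1 + T)
-15/Z(2)*32 = -15/(-1 + 2)*32 = -15/1*32 = -15*1*32 = -15*32 = -480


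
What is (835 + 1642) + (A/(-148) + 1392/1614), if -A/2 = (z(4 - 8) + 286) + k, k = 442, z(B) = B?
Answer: 24759543/9953 ≈ 2487.6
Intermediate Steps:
A = -1448 (A = -2*(((4 - 8) + 286) + 442) = -2*((-4 + 286) + 442) = -2*(282 + 442) = -2*724 = -1448)
(835 + 1642) + (A/(-148) + 1392/1614) = (835 + 1642) + (-1448/(-148) + 1392/1614) = 2477 + (-1448*(-1/148) + 1392*(1/1614)) = 2477 + (362/37 + 232/269) = 2477 + 105962/9953 = 24759543/9953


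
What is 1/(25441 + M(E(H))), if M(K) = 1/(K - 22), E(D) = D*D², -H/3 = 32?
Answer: 884758/22509128277 ≈ 3.9307e-5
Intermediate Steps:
H = -96 (H = -3*32 = -96)
E(D) = D³
M(K) = 1/(-22 + K)
1/(25441 + M(E(H))) = 1/(25441 + 1/(-22 + (-96)³)) = 1/(25441 + 1/(-22 - 884736)) = 1/(25441 + 1/(-884758)) = 1/(25441 - 1/884758) = 1/(22509128277/884758) = 884758/22509128277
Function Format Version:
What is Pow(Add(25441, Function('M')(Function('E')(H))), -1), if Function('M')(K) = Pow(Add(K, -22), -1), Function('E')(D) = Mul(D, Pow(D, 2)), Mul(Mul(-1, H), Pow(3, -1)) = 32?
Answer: Rational(884758, 22509128277) ≈ 3.9307e-5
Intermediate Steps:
H = -96 (H = Mul(-3, 32) = -96)
Function('E')(D) = Pow(D, 3)
Function('M')(K) = Pow(Add(-22, K), -1)
Pow(Add(25441, Function('M')(Function('E')(H))), -1) = Pow(Add(25441, Pow(Add(-22, Pow(-96, 3)), -1)), -1) = Pow(Add(25441, Pow(Add(-22, -884736), -1)), -1) = Pow(Add(25441, Pow(-884758, -1)), -1) = Pow(Add(25441, Rational(-1, 884758)), -1) = Pow(Rational(22509128277, 884758), -1) = Rational(884758, 22509128277)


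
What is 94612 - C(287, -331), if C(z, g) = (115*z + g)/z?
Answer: 27120970/287 ≈ 94498.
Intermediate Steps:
C(z, g) = (g + 115*z)/z
94612 - C(287, -331) = 94612 - (115 - 331/287) = 94612 - 1*32674/287 = 94612 - 32674/287 = 27120970/287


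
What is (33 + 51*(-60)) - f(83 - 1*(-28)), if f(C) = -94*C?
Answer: 7407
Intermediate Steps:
(33 + 51*(-60)) - f(83 - 1*(-28)) = (33 + 51*(-60)) - (-94)*(83 - 1*(-28)) = (33 - 3060) - (-94)*(83 + 28) = -3027 - (-94)*111 = -3027 - 1*(-10434) = -3027 + 10434 = 7407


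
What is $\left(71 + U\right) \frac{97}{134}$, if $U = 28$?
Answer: $\frac{9603}{134} \approx 71.664$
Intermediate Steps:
$\left(71 + U\right) \frac{97}{134} = \left(71 + 28\right) \frac{97}{134} = 99 \cdot 97 \cdot \frac{1}{134} = 99 \cdot \frac{97}{134} = \frac{9603}{134}$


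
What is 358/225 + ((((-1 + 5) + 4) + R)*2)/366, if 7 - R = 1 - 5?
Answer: 23263/13725 ≈ 1.6949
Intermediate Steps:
R = 11 (R = 7 - (1 - 5) = 7 - 1*(-4) = 7 + 4 = 11)
358/225 + ((((-1 + 5) + 4) + R)*2)/366 = 358/225 + ((((-1 + 5) + 4) + 11)*2)/366 = 358*(1/225) + (((4 + 4) + 11)*2)*(1/366) = 358/225 + ((8 + 11)*2)*(1/366) = 358/225 + (19*2)*(1/366) = 358/225 + 38*(1/366) = 358/225 + 19/183 = 23263/13725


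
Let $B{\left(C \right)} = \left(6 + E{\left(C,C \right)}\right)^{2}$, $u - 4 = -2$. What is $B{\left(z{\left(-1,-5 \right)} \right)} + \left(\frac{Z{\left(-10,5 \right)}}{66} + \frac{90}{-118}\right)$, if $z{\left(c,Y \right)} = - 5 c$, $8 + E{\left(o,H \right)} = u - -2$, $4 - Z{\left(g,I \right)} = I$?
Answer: $\frac{12547}{3894} \approx 3.2221$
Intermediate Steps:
$Z{\left(g,I \right)} = 4 - I$
$u = 2$ ($u = 4 - 2 = 2$)
$E{\left(o,H \right)} = -4$ ($E{\left(o,H \right)} = -8 + \left(2 - -2\right) = -8 + \left(2 + 2\right) = -8 + 4 = -4$)
$B{\left(C \right)} = 4$ ($B{\left(C \right)} = \left(6 - 4\right)^{2} = 2^{2} = 4$)
$B{\left(z{\left(-1,-5 \right)} \right)} + \left(\frac{Z{\left(-10,5 \right)}}{66} + \frac{90}{-118}\right) = 4 + \left(\frac{4 - 5}{66} + \frac{90}{-118}\right) = 4 + \left(\left(4 - 5\right) \frac{1}{66} + 90 \left(- \frac{1}{118}\right)\right) = 4 - \frac{3029}{3894} = \frac{12547}{3894}$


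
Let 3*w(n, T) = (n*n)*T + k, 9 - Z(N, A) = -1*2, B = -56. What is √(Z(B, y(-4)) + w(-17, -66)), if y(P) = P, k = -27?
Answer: 2*I*√1589 ≈ 79.724*I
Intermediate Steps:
Z(N, A) = 11 (Z(N, A) = 9 - (-1)*2 = 9 - 1*(-2) = 9 + 2 = 11)
w(n, T) = -9 + T*n²/3 (w(n, T) = ((n*n)*T - 27)/3 = (n²*T - 27)/3 = (T*n² - 27)/3 = (-27 + T*n²)/3 = -9 + T*n²/3)
√(Z(B, y(-4)) + w(-17, -66)) = √(11 + (-9 + (⅓)*(-66)*(-17)²)) = √(11 + (-9 + (⅓)*(-66)*289)) = √(11 + (-9 - 6358)) = √(11 - 6367) = √(-6356) = 2*I*√1589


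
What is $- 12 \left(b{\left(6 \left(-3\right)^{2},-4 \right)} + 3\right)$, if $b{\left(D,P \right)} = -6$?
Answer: $36$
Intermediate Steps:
$- 12 \left(b{\left(6 \left(-3\right)^{2},-4 \right)} + 3\right) = - 12 \left(-6 + 3\right) = \left(-12\right) \left(-3\right) = 36$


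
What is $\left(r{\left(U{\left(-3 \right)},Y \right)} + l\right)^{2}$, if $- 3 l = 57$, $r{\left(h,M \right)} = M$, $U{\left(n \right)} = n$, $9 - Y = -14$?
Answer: $16$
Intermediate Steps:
$Y = 23$ ($Y = 9 - -14 = 9 + 14 = 23$)
$l = -19$ ($l = \left(- \frac{1}{3}\right) 57 = -19$)
$\left(r{\left(U{\left(-3 \right)},Y \right)} + l\right)^{2} = \left(23 - 19\right)^{2} = 4^{2} = 16$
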